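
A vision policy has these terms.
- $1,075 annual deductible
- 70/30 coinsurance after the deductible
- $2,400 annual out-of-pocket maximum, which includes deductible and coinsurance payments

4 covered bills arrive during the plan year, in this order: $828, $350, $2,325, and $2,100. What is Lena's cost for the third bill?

Bill 1, $828: entire amount goes to the deductible. Cost to member: $828. OOP to date $828.
Bill 2, $350: deductible takes $247, $103 remains; coinsurance $103 × 30% = $30.90. Member pays $277.90; OOP now $1,105.90.
Bill 3, $2,325: 30% coinsurance on $2,325 = $697.50. Cost to member: $697.50. OOP to date $1,803.40.

$697.50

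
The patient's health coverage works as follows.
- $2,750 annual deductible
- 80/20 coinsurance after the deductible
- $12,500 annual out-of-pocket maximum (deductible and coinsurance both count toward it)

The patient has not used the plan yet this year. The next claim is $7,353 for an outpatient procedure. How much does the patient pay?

The full $2,750 deductible is still open; $2,750 of this bill applies to it.
After the $2,750 deductible portion, $7,353 − $2,750 = $4,603 is subject to coinsurance.
Coinsurance: $4,603 × 20% = $920.60.
So the patient owes $2,750 + $920.60 = $3,670.60 before any cap.
Total out-of-pocket so far would be $0 + $3,670.60 = $3,670.60, below the $12,500 cap — no reduction.

$3,670.60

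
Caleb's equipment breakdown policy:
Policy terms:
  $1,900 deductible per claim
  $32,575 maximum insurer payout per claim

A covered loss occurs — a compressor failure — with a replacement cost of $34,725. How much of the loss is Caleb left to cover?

$2,150

After the deductible, $34,725 − $1,900 = $32,825 remains.
$32,825 exceeds the $32,575 limit, so the insurer pays the limit: $32,575.
Business owner's share is the uncovered remainder: $34,725 − $32,575 = $2,150.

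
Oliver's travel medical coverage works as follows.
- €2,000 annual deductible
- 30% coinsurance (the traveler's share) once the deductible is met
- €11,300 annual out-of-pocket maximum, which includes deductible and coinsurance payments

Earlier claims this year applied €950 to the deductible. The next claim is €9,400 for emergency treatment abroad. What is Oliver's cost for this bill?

€3,555

€950 of the €2,000 deductible is already met, leaving €1,050.
That leaves €9,400 − €1,050 = €8,350 for coinsurance.
Traveler's 30% share of €8,350 is €2,505.
Traveler responsibility before any cap: €1,050 + €2,505 = €3,555.
Cumulative spending €950 + €3,555 = €4,505 stays under the €11,300 maximum.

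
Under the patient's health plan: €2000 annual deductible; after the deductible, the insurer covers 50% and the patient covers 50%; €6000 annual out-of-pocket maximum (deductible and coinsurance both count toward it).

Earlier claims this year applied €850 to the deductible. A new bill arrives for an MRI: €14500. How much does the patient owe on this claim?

€5150

Remaining deductible: €2000 − €850 = €1150.
That leaves €14500 − €1150 = €13350 for coinsurance.
Coinsurance: €13350 × 50% = €6675.
So the patient owes €1150 + €6675 = €7825 before any cap.
Adding €7825 to the €850 already spent would give €8675, which exceeds the €6000 cap; the patient pays just €6000 − €850 = €5150.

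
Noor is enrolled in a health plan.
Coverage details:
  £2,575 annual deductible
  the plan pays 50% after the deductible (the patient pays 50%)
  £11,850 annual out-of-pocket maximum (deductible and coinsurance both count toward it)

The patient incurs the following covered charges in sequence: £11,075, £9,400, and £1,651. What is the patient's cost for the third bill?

Claim 1 (£11,075): £2,575 finishes the deductible; £8,500 goes to coinsurance; patient's 50% is £4,250. Patient owes £6,825 (running OOP £6,825).
Claim 2 (£9,400): deductible met; 50% of £9,400 = £4,700. Patient pays £4,700; OOP now £11,525.
Claim 3 (£1,651): deductible already satisfied, so patient's share is 50% × £1,651 = £825.50. OOP would hit £12,350.50 > £11,850, so the cap limits the patient to £11,850 − £11,525 = £325.

£325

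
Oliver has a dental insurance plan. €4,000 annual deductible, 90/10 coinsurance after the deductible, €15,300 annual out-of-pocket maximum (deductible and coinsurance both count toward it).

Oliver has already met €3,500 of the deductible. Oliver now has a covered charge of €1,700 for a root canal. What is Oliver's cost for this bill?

Remaining deductible: €4,000 − €3,500 = €500.
That leaves €1,700 − €500 = €1,200 for coinsurance.
Patient's 10% share of €1,200 is €120.
That puts the patient's cost at €500 + €120 = €620 before any cap.
Total out-of-pocket so far would be €3,500 + €620 = €4,120, below the €15,300 cap — no reduction.

€620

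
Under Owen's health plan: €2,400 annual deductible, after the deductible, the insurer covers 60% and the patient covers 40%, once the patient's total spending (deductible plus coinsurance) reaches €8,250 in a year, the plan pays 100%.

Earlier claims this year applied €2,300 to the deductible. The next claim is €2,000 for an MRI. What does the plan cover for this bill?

Remaining deductible: €2,400 − €2,300 = €100.
After the €100 deductible portion, €2,000 − €100 = €1,900 is subject to coinsurance.
40% of €1,900 = €760 falls to the patient.
That puts the patient's cost at €100 + €760 = €860 before any cap.
Total out-of-pocket so far would be €2,300 + €860 = €3,160, below the €8,250 cap — no reduction.
Insurer pays the balance: €2,000 − €860 = €1,140.

€1,140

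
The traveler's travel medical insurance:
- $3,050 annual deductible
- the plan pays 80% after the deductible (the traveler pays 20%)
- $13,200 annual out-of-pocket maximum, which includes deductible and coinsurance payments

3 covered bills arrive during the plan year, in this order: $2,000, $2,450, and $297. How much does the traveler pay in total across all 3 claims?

$3,389.40

#1 ($2,000): fully absorbed by the deductible. Cost to traveler: $2,000. OOP to date $2,000.
#2 ($2,450): $1,050 finishes the deductible; $1,400 goes to coinsurance; traveler's 20% is $280. Traveler pays $1,330; OOP now $3,330.
#3 ($297): deductible already satisfied, so traveler's share is 20% × $297 = $59.40. Traveler owes $59.40 (running OOP $3,389.40).
Total paid by the traveler: $2,000 + $1,330 + $59.40 = $3,389.40.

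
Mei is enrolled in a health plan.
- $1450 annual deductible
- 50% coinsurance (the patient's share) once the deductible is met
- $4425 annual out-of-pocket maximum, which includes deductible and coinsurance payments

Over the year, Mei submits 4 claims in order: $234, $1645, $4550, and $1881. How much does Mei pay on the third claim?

$2275

Claim 1 — $234: all of it applies to the deductible. Cost to patient: $234. OOP to date $234.
Claim 2 — $1645: $1216 to deductible, leaving $429; patient's 50% is $214.50. Patient owes $1430.50 (running OOP $1664.50).
Claim 3 — $4550: 50% coinsurance on $4550 = $2275. Patient pays $2275; OOP now $3939.50.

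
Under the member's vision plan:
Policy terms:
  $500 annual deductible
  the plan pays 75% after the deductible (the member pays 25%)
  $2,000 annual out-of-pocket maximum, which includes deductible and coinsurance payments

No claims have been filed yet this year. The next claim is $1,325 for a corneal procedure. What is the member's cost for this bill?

$706.25

Deductible not yet touched, so the first $500 of the bill goes to the deductible.
The remaining $825 (= $1,325 − $500) moves to coinsurance.
Member's 25% share of $825 is $206.25.
So the member owes $500 + $206.25 = $706.25 before any cap.
Cumulative spending $0 + $706.25 = $706.25 stays under the $2,000 maximum.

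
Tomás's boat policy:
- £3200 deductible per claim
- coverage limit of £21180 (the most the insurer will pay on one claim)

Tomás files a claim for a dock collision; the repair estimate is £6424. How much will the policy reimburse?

Subtract the deductible: £6424 − £3200 = £3224.
£3224 is within the £21180 limit, so the insurer pays £3224.

£3224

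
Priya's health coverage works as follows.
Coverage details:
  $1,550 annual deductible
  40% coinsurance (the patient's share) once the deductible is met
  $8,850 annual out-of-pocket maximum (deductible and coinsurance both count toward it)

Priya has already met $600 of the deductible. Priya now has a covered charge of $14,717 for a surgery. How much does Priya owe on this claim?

Remaining deductible: $1,550 − $600 = $950.
That leaves $14,717 − $950 = $13,767 for coinsurance.
Patient's 40% share of $13,767 is $5,506.80.
Patient responsibility before any cap: $950 + $5,506.80 = $6,456.80.
Year-to-date out-of-pocket becomes $600 + $6,456.80 = $7,056.80, still under the $8,850 maximum, so no cap applies.

$6,456.80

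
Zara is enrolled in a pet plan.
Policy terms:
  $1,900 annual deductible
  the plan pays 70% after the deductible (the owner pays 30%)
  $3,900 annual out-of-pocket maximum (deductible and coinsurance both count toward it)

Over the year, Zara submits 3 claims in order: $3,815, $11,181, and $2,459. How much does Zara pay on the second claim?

$1,425.50

Bill 1, $3,815: $1,900 finishes the deductible; $1,915 goes to coinsurance; coinsurance $1,915 × 30% = $574.50. Owner pays $2,474.50; OOP now $2,474.50.
Bill 2, $11,181: 30% coinsurance on $11,181 = $3,354.30. OOP would hit $5,828.80 > $3,900, so the cap limits the owner to $3,900 − $2,474.50 = $1,425.50.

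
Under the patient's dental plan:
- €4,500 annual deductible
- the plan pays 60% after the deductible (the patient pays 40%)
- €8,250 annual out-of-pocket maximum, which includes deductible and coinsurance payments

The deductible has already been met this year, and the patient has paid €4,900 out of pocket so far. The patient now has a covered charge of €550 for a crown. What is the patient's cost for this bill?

The deductible is already satisfied, so the full bill goes to coinsurance.
40% of €550 = €220 falls to the patient.
Year-to-date out-of-pocket becomes €4,900 + €220 = €5,120, still under the €8,250 maximum, so no cap applies.

€220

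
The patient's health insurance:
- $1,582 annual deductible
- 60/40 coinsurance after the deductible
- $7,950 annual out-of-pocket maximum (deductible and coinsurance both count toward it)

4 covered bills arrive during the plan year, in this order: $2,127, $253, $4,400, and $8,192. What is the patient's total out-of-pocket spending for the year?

$6,938

#1 ($2,127): deductible takes $1,582, $545 remains; 40% of $545 = $218. Cost to patient: $1,800. OOP to date $1,800.
#2 ($253): deductible met; 40% of $253 = $101.20. Cost to patient: $101.20. OOP to date $1,901.20.
#3 ($4,400): deductible met; 40% of $4,400 = $1,760. Cost to patient: $1,760. OOP to date $3,661.20.
#4 ($8,192): deductible met; 40% of $8,192 = $3,276.80. Patient pays $3,276.80; OOP now $6,938.
Summing the patient's payments: $1,800 + $101.20 + $1,760 + $3,276.80 = $6,938.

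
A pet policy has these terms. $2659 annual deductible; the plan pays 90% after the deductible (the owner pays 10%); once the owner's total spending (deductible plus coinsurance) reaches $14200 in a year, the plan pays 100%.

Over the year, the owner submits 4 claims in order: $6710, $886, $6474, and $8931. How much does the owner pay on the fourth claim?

#1 ($6710): deductible takes $2659, $4051 remains; owner's 10% is $405.10. Owner pays $3064.10; OOP now $3064.10.
#2 ($886): deductible already satisfied, so owner's share is 10% × $886 = $88.60. Owner owes $88.60 (running OOP $3152.70).
#3 ($6474): 10% coinsurance on $6474 = $647.40. Owner owes $647.40 (running OOP $3800.10).
#4 ($8931): deductible met; 10% of $8931 = $893.10. Owner owes $893.10 (running OOP $4693.20).

$893.10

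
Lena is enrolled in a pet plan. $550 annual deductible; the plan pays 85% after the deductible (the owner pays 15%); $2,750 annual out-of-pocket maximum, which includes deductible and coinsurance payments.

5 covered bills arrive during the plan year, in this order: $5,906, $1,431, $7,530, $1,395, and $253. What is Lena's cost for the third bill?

Claim 1 — $5,906: $550 to deductible, leaving $5,356; owner's 15% is $803.40. Owner pays $1,353.40; OOP now $1,353.40.
Claim 2 — $1,431: deductible already satisfied, so owner's share is 15% × $1,431 = $214.65. Owner pays $214.65; OOP now $1,568.05.
Claim 3 — $7,530: deductible already satisfied, so owner's share is 15% × $7,530 = $1,129.50. Owner owes $1,129.50 (running OOP $2,697.55).

$1,129.50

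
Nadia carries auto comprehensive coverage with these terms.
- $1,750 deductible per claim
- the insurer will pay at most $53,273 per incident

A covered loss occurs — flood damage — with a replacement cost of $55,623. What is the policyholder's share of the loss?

After the deductible, $55,623 − $1,750 = $53,873 remains.
The $53,273 per-incident cap binds; insurer pays $53,273.
Policyholder's share is the uncovered remainder: $55,623 − $53,273 = $2,350.

$2,350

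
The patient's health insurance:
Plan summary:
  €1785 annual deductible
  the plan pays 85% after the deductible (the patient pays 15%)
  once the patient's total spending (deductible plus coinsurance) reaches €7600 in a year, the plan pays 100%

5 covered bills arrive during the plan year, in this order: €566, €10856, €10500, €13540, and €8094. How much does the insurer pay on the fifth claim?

€7330.55

Bill 1, €566: entire amount goes to the deductible. Cost to patient: €566. OOP to date €566. Insurer: €566 − €566 = €0.
Bill 2, €10856: €1219 finishes the deductible; €9637 goes to coinsurance; patient's 15% is €1445.55. Patient pays €2664.55; OOP now €3230.55. Plan pays €10856 − €2664.55 = €8191.45.
Bill 3, €10500: deductible already satisfied, so patient's share is 15% × €10500 = €1575. Patient owes €1575 (running OOP €4805.55). Insurer: €10500 − €1575 = €8925.
Bill 4, €13540: deductible met; 15% of €13540 = €2031. Cost to patient: €2031. OOP to date €6836.55. Insurer: €13540 − €2031 = €11509.
Bill 5, €8094: deductible already satisfied, so patient's share is 15% × €8094 = €1214.10. OOP would hit €8050.65 > €7600, so the cap limits the patient to €7600 − €6836.55 = €763.45. Insurer: €8094 − €763.45 = €7330.55.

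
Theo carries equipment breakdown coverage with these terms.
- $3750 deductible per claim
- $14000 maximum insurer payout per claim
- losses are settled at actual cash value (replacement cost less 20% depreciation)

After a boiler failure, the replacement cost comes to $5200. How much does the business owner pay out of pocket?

Actual cash value after 20% depreciation: $5200 × 80% = $4160.
After the deductible, $4160 − $3750 = $410 remains.
$410 ≤ $14000, so the limit doesn't bind; insurer pays $410.
Business owner's share is the uncovered remainder: $5200 − $410 = $4790.

$4790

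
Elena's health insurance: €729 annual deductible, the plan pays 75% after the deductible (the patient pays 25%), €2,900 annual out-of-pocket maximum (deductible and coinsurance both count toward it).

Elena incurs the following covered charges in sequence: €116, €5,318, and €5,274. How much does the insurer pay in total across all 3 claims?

€7,808

Claim 1 — €116: entire amount goes to the deductible. Patient pays €116; OOP now €116. Insurer: €116 − €116 = €0.
Claim 2 — €5,318: €613 finishes the deductible; €4,705 goes to coinsurance; patient's 25% is €1,176.25. Patient pays €1,789.25; OOP now €1,905.25. Insurer: €5,318 − €1,789.25 = €3,528.75.
Claim 3 — €5,274: 25% coinsurance on €5,274 = €1,318.50. OOP would hit €3,223.75 > €2,900, so the cap limits the patient to €2,900 − €1,905.25 = €994.75. Plan pays €5,274 − €994.75 = €4,279.25.
Insurer total = bills − patient's total = €10,708 − €2,900 = €7,808.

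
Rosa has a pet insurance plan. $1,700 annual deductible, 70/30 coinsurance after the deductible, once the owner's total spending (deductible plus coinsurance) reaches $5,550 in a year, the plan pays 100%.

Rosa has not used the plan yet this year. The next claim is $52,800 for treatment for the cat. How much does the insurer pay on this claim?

$47,250

Deductible not yet touched, so the first $1,700 of the bill goes to the deductible.
After the $1,700 deductible portion, $52,800 − $1,700 = $51,100 is subject to coinsurance.
30% of $51,100 = $15,330 falls to the owner.
Owner responsibility before any cap: $1,700 + $15,330 = $17,030.
Adding $17,030 to the $0 already spent would give $17,030, which exceeds the $5,550 cap; the owner pays just $5,550 − $0 = $5,550.
Insurer pays the balance: $52,800 − $5,550 = $47,250.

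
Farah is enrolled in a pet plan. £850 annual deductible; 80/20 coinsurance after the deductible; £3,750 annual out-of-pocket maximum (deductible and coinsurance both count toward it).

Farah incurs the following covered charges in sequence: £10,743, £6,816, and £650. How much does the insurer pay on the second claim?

Bill 1, £10,743: £850 finishes the deductible; £9,893 goes to coinsurance; coinsurance £9,893 × 20% = £1,978.60. Owner owes £2,828.60 (running OOP £2,828.60). Insurer: £10,743 − £2,828.60 = £7,914.40.
Bill 2, £6,816: 20% coinsurance on £6,816 = £1,363.20. Adding that to £2,828.60 gives £4,191.80, past the £3,750 cap; owner pays only £3,750 − £2,828.60 = £921.40. Insurer: £6,816 − £921.40 = £5,894.60.

£5,894.60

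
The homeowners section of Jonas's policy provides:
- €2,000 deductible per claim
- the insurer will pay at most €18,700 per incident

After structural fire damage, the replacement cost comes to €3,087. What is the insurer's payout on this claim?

€1,087

Less the €2,000 deductible: €3,087 − €2,000 = €1,087.
That's under the €18,700 cap, so the insurer reimburses the full €1,087.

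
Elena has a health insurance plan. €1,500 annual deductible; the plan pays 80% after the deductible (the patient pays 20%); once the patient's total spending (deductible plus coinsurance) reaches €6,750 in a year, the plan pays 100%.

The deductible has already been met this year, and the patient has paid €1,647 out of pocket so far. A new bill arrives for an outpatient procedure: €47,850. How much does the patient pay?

€5,103

With the deductible met, the entire €47,850 is subject to coinsurance.
Patient's 20% share of €47,850 is €9,570.
Year-to-date out-of-pocket would reach €1,647 + €9,570 = €11,217, above the €6,750 maximum, so the patient pays only €6,750 − €1,647 = €5,103.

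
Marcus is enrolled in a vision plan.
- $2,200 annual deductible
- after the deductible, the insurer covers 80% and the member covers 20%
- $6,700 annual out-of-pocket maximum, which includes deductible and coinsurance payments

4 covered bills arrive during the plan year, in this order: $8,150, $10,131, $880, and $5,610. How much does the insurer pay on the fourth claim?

$4,502.20

#1 ($8,150): deductible takes $2,200, $5,950 remains; 20% of $5,950 = $1,190. Member pays $3,390; OOP now $3,390. Insurer: $8,150 − $3,390 = $4,760.
#2 ($10,131): 20% coinsurance on $10,131 = $2,026.20. Member owes $2,026.20 (running OOP $5,416.20). Insurer: $10,131 − $2,026.20 = $8,104.80.
#3 ($880): deductible met; 20% of $880 = $176. Member owes $176 (running OOP $5,592.20). Plan pays $880 − $176 = $704.
#4 ($5,610): deductible already satisfied, so member's share is 20% × $5,610 = $1,122. Adding that to $5,592.20 gives $6,714.20, past the $6,700 cap; member pays only $6,700 − $5,592.20 = $1,107.80. Plan pays $5,610 − $1,107.80 = $4,502.20.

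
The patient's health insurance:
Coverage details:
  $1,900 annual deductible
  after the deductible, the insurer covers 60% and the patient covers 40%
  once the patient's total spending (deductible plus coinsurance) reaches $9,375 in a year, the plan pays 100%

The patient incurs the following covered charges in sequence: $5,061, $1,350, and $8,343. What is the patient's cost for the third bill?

$3,337.20

#1 ($5,061): $1,900 to deductible, leaving $3,161; patient's 40% is $1,264.40. Cost to patient: $3,164.40. OOP to date $3,164.40.
#2 ($1,350): deductible met; 40% of $1,350 = $540. Patient owes $540 (running OOP $3,704.40).
#3 ($8,343): deductible already satisfied, so patient's share is 40% × $8,343 = $3,337.20. Patient pays $3,337.20; OOP now $7,041.60.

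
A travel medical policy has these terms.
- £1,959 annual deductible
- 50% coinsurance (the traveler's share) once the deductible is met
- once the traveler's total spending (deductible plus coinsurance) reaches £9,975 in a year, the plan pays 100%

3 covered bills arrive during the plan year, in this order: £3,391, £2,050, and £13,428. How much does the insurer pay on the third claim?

£7,153

Bill 1, £3,391: £1,959 finishes the deductible; £1,432 goes to coinsurance; coinsurance £1,432 × 50% = £716. Cost to traveler: £2,675. OOP to date £2,675. Insurer: £3,391 − £2,675 = £716.
Bill 2, £2,050: deductible met; 50% of £2,050 = £1,025. Traveler owes £1,025 (running OOP £3,700). Insurer: £2,050 − £1,025 = £1,025.
Bill 3, £13,428: deductible met; 50% of £13,428 = £6,714. That would push OOP to £10,414, over the £9,975 cap, so traveler pays £9,975 − £3,700 = £6,275. Insurer: £13,428 − £6,275 = £7,153.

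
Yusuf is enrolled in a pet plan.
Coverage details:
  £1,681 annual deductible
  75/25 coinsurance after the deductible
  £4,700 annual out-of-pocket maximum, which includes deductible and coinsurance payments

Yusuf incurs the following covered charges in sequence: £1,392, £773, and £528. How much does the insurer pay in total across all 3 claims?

£759

Bill 1, £1,392: all of it applies to the deductible. Owner owes £1,392 (running OOP £1,392). Plan pays £1,392 − £1,392 = £0.
Bill 2, £773: £289 finishes the deductible; £484 goes to coinsurance; 25% of £484 = £121. Owner owes £410 (running OOP £1,802). Plan pays £773 − £410 = £363.
Bill 3, £528: deductible already satisfied, so owner's share is 25% × £528 = £132. Cost to owner: £132. OOP to date £1,934. Insurer: £528 − £132 = £396.
Insurer total: £0 + £363 + £396 = £759.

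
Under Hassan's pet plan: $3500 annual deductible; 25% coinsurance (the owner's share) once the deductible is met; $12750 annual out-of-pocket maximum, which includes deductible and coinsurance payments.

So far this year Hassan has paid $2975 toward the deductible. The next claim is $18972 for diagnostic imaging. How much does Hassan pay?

$5136.75

Deductible still to meet: $3500 − $2975 = $525.
After the $525 deductible portion, $18972 − $525 = $18447 is subject to coinsurance.
Owner's 25% share of $18447 is $4611.75.
That puts the owner's cost at $525 + $4611.75 = $5136.75 before any cap.
Total out-of-pocket so far would be $2975 + $5136.75 = $8111.75, below the $12750 cap — no reduction.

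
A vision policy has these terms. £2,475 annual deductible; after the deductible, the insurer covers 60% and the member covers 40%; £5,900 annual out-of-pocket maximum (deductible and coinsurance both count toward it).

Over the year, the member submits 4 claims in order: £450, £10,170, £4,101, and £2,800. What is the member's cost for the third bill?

Bill 1, £450: all of it applies to the deductible. Member pays £450; OOP now £450.
Bill 2, £10,170: £2,025 to deductible, leaving £8,145; member's 40% is £3,258. Cost to member: £5,283. OOP to date £5,733.
Bill 3, £4,101: deductible already satisfied, so member's share is 40% × £4,101 = £1,640.40. Adding that to £5,733 gives £7,373.40, past the £5,900 cap; member pays only £5,900 − £5,733 = £167.

£167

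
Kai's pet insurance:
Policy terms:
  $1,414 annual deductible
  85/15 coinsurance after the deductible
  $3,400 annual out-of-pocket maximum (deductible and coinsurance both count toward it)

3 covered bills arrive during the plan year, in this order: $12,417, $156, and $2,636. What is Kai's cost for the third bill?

#1 ($12,417): $1,414 finishes the deductible; $11,003 goes to coinsurance; owner's 15% is $1,650.45. Owner owes $3,064.45 (running OOP $3,064.45).
#2 ($156): deductible met; 15% of $156 = $23.40. Owner pays $23.40; OOP now $3,087.85.
#3 ($2,636): deductible already satisfied, so owner's share is 15% × $2,636 = $395.40. Adding that to $3,087.85 gives $3,483.25, past the $3,400 cap; owner pays only $3,400 − $3,087.85 = $312.15.

$312.15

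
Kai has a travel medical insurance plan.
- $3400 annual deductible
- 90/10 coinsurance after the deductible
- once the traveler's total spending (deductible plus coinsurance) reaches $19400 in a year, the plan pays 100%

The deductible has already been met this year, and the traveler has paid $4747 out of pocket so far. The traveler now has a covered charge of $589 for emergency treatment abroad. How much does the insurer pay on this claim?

With the deductible met, the entire $589 is subject to coinsurance.
Traveler's 10% share of $589 is $58.90.
Total out-of-pocket so far would be $4747 + $58.90 = $4805.90, below the $19400 cap — no reduction.
The plan picks up $589 − $58.90 = $530.10.

$530.10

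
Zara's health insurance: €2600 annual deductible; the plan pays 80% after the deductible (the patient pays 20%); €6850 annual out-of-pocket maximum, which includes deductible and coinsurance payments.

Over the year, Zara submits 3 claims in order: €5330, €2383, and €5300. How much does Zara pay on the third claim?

Claim 1 — €5330: €2600 finishes the deductible; €2730 goes to coinsurance; coinsurance €2730 × 20% = €546. Patient owes €3146 (running OOP €3146).
Claim 2 — €2383: 20% coinsurance on €2383 = €476.60. Patient owes €476.60 (running OOP €3622.60).
Claim 3 — €5300: deductible met; 20% of €5300 = €1060. Patient owes €1060 (running OOP €4682.60).

€1060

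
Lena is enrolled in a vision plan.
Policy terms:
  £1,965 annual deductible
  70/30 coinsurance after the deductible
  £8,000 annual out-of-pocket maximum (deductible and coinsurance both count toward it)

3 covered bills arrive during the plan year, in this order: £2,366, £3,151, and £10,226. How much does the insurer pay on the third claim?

£7,158.20

Claim 1 — £2,366: deductible takes £1,965, £401 remains; 30% of £401 = £120.30. Cost to member: £2,085.30. OOP to date £2,085.30. Insurer: £2,366 − £2,085.30 = £280.70.
Claim 2 — £3,151: deductible already satisfied, so member's share is 30% × £3,151 = £945.30. Member pays £945.30; OOP now £3,030.60. Insurer: £3,151 − £945.30 = £2,205.70.
Claim 3 — £10,226: deductible already satisfied, so member's share is 30% × £10,226 = £3,067.80. Member owes £3,067.80 (running OOP £6,098.40). Insurer: £10,226 − £3,067.80 = £7,158.20.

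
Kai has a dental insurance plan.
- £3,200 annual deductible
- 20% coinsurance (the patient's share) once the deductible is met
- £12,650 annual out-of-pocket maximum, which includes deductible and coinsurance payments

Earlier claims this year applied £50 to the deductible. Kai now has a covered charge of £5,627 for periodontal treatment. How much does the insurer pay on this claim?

£1,981.60

£50 of the £3,200 deductible is already met, leaving £3,150.
After the £3,150 deductible portion, £5,627 − £3,150 = £2,477 is subject to coinsurance.
Coinsurance: £2,477 × 20% = £495.40.
That puts the patient's cost at £3,150 + £495.40 = £3,645.40 before any cap.
Total out-of-pocket so far would be £50 + £3,645.40 = £3,695.40, below the £12,650 cap — no reduction.
Insurer pays the balance: £5,627 − £3,645.40 = £1,981.60.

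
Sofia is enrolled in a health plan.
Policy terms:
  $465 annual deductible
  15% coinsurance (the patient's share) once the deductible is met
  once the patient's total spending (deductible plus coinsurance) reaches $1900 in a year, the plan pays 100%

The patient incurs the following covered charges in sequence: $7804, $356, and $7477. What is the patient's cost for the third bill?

Bill 1, $7804: $465 finishes the deductible; $7339 goes to coinsurance; patient's 15% is $1100.85. Patient owes $1565.85 (running OOP $1565.85).
Bill 2, $356: 15% coinsurance on $356 = $53.40. Patient pays $53.40; OOP now $1619.25.
Bill 3, $7477: deductible already satisfied, so patient's share is 15% × $7477 = $1121.55. OOP would hit $2740.80 > $1900, so the cap limits the patient to $1900 − $1619.25 = $280.75.

$280.75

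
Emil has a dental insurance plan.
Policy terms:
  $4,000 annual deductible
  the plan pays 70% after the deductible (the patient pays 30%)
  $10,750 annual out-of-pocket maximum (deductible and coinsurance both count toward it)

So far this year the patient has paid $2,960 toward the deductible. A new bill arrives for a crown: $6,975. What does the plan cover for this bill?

$4,154.50

Remaining deductible: $4,000 − $2,960 = $1,040.
The remaining $5,935 (= $6,975 − $1,040) moves to coinsurance.
Patient's 30% share of $5,935 is $1,780.50.
Patient responsibility before any cap: $1,040 + $1,780.50 = $2,820.50.
Cumulative spending $2,960 + $2,820.50 = $5,780.50 stays under the $10,750 maximum.
The plan picks up $6,975 − $2,820.50 = $4,154.50.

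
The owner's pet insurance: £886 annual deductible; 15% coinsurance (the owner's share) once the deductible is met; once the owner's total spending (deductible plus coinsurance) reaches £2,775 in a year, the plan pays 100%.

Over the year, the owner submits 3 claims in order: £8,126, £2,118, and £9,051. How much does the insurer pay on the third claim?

£8,565.70

Claim 1 — £8,126: £886 finishes the deductible; £7,240 goes to coinsurance; 15% of £7,240 = £1,086. Owner owes £1,972 (running OOP £1,972). Insurer: £8,126 − £1,972 = £6,154.
Claim 2 — £2,118: 15% coinsurance on £2,118 = £317.70. Owner owes £317.70 (running OOP £2,289.70). Plan pays £2,118 − £317.70 = £1,800.30.
Claim 3 — £9,051: deductible already satisfied, so owner's share is 15% × £9,051 = £1,357.65. Adding that to £2,289.70 gives £3,647.35, past the £2,775 cap; owner pays only £2,775 − £2,289.70 = £485.30. Plan pays £9,051 − £485.30 = £8,565.70.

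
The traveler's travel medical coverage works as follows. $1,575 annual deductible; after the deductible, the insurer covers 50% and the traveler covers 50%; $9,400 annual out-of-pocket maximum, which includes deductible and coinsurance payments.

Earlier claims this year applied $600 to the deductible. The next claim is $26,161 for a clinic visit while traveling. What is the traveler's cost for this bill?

$8,800

$600 of the $1,575 deductible is already met, leaving $975.
That leaves $26,161 − $975 = $25,186 for coinsurance.
50% of $25,186 = $12,593 falls to the traveler.
That puts the traveler's cost at $975 + $12,593 = $13,568 before any cap.
Year-to-date out-of-pocket would reach $600 + $13,568 = $14,168, above the $9,400 maximum, so the traveler pays only $9,400 − $600 = $8,800.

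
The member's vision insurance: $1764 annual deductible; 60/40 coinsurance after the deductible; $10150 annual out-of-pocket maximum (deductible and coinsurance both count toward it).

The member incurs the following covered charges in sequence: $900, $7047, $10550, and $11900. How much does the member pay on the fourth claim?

$1692.80

#1 ($900): entire amount goes to the deductible. Cost to member: $900. OOP to date $900.
#2 ($7047): $864 finishes the deductible; $6183 goes to coinsurance; member's 40% is $2473.20. Cost to member: $3337.20. OOP to date $4237.20.
#3 ($10550): deductible already satisfied, so member's share is 40% × $10550 = $4220. Cost to member: $4220. OOP to date $8457.20.
#4 ($11900): deductible already satisfied, so member's share is 40% × $11900 = $4760. OOP would hit $13217.20 > $10150, so the cap limits the member to $10150 − $8457.20 = $1692.80.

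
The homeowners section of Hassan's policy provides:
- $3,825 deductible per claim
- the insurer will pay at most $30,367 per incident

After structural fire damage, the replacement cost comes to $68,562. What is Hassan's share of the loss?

Less the $3,825 deductible: $68,562 − $3,825 = $64,737.
The $30,367 per-incident cap binds; insurer pays $30,367.
Out of pocket: $68,562 − $30,367 = $38,195.

$38,195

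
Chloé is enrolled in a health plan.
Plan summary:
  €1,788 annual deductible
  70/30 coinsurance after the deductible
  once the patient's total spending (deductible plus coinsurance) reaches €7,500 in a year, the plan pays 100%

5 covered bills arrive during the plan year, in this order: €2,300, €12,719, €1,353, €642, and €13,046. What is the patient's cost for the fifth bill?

€1,144.20

Claim 1 — €2,300: deductible takes €1,788, €512 remains; coinsurance €512 × 30% = €153.60. Patient owes €1,941.60 (running OOP €1,941.60).
Claim 2 — €12,719: deductible already satisfied, so patient's share is 30% × €12,719 = €3,815.70. Patient owes €3,815.70 (running OOP €5,757.30).
Claim 3 — €1,353: deductible met; 30% of €1,353 = €405.90. Cost to patient: €405.90. OOP to date €6,163.20.
Claim 4 — €642: deductible already satisfied, so patient's share is 30% × €642 = €192.60. Cost to patient: €192.60. OOP to date €6,355.80.
Claim 5 — €13,046: deductible already satisfied, so patient's share is 30% × €13,046 = €3,913.80. OOP would hit €10,269.60 > €7,500, so the cap limits the patient to €7,500 − €6,355.80 = €1,144.20.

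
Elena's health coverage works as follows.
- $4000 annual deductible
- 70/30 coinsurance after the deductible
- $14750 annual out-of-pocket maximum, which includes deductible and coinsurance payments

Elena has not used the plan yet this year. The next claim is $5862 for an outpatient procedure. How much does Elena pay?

Nothing has been paid toward the $4000 deductible, so the first $4000 of this charge is applied there.
After the $4000 deductible portion, $5862 − $4000 = $1862 is subject to coinsurance.
Patient's 30% share of $1862 is $558.60.
That puts the patient's cost at $4000 + $558.60 = $4558.60 before any cap.
Cumulative spending $0 + $4558.60 = $4558.60 stays under the $14750 maximum.

$4558.60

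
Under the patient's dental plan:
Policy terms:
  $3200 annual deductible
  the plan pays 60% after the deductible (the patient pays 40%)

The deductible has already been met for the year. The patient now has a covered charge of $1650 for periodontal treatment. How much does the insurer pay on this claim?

With the deductible met, the entire $1650 is subject to coinsurance.
40% of $1650 = $660 falls to the patient.
The insurer covers the remainder: $1650 − $660 = $990.

$990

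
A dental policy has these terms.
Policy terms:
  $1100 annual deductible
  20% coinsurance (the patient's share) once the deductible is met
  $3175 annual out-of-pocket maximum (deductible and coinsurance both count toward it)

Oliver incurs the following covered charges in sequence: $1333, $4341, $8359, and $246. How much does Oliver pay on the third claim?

$1160.20

Bill 1, $1333: $1100 to deductible, leaving $233; 20% of $233 = $46.60. Patient owes $1146.60 (running OOP $1146.60).
Bill 2, $4341: deductible already satisfied, so patient's share is 20% × $4341 = $868.20. Patient pays $868.20; OOP now $2014.80.
Bill 3, $8359: deductible already satisfied, so patient's share is 20% × $8359 = $1671.80. Adding that to $2014.80 gives $3686.60, past the $3175 cap; patient pays only $3175 − $2014.80 = $1160.20.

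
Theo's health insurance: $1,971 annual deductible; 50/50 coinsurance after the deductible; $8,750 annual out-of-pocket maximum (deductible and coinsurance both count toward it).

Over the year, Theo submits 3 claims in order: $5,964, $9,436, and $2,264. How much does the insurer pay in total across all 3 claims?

$8,914

Claim 1 — $5,964: $1,971 to deductible, leaving $3,993; coinsurance $3,993 × 50% = $1,996.50. Patient pays $3,967.50; OOP now $3,967.50. Plan pays $5,964 − $3,967.50 = $1,996.50.
Claim 2 — $9,436: deductible already satisfied, so patient's share is 50% × $9,436 = $4,718. Patient pays $4,718; OOP now $8,685.50. Insurer: $9,436 − $4,718 = $4,718.
Claim 3 — $2,264: 50% coinsurance on $2,264 = $1,132. Adding that to $8,685.50 gives $9,817.50, past the $8,750 cap; patient pays only $8,750 − $8,685.50 = $64.50. Insurer: $2,264 − $64.50 = $2,199.50.
Insurer total: $1,996.50 + $4,718 + $2,199.50 = $8,914.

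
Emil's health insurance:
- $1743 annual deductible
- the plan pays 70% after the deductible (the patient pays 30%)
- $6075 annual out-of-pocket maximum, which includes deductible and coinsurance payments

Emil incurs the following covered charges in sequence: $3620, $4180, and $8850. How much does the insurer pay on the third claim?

$6335.10

Claim 1 — $3620: $1743 finishes the deductible; $1877 goes to coinsurance; coinsurance $1877 × 30% = $563.10. Cost to patient: $2306.10. OOP to date $2306.10. Plan pays $3620 − $2306.10 = $1313.90.
Claim 2 — $4180: 30% coinsurance on $4180 = $1254. Patient owes $1254 (running OOP $3560.10). Plan pays $4180 − $1254 = $2926.
Claim 3 — $8850: deductible met; 30% of $8850 = $2655. OOP would hit $6215.10 > $6075, so the cap limits the patient to $6075 − $3560.10 = $2514.90. Insurer: $8850 − $2514.90 = $6335.10.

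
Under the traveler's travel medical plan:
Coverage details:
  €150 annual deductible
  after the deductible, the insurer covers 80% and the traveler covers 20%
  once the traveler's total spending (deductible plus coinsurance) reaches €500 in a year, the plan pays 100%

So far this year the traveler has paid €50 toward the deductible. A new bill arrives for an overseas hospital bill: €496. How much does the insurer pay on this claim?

€316.80

Deductible still to meet: €150 − €50 = €100.
That leaves €496 − €100 = €396 for coinsurance.
Coinsurance: €396 × 20% = €79.20.
So the traveler owes €100 + €79.20 = €179.20 before any cap.
Cumulative spending €50 + €179.20 = €229.20 stays under the €500 maximum.
The insurer covers the remainder: €496 − €179.20 = €316.80.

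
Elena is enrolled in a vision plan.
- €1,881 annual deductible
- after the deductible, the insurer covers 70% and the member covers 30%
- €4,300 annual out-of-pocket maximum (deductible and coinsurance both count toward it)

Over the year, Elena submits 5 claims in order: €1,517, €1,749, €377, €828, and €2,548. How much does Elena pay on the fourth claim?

Claim 1 — €1,517: fully absorbed by the deductible. Member pays €1,517; OOP now €1,517.
Claim 2 — €1,749: €364 finishes the deductible; €1,385 goes to coinsurance; member's 30% is €415.50. Member pays €779.50; OOP now €2,296.50.
Claim 3 — €377: deductible met; 30% of €377 = €113.10. Cost to member: €113.10. OOP to date €2,409.60.
Claim 4 — €828: deductible already satisfied, so member's share is 30% × €828 = €248.40. Member owes €248.40 (running OOP €2,658).

€248.40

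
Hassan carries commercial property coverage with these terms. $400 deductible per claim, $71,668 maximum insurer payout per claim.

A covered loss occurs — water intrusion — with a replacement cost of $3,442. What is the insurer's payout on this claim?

Less the $400 deductible: $3,442 − $400 = $3,042.
$3,042 is within the $71,668 limit, so the insurer pays $3,042.

$3,042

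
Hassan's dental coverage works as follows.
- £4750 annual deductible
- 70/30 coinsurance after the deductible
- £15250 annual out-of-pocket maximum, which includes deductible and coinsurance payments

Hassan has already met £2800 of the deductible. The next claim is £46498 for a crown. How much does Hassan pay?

£12450

£2800 of the £4750 deductible is already met, leaving £1950.
That leaves £46498 − £1950 = £44548 for coinsurance.
Coinsurance: £44548 × 30% = £13364.40.
Patient responsibility before any cap: £1950 + £13364.40 = £15314.40.
Year-to-date out-of-pocket would reach £2800 + £15314.40 = £18114.40, above the £15250 maximum, so the patient pays only £15250 − £2800 = £12450.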